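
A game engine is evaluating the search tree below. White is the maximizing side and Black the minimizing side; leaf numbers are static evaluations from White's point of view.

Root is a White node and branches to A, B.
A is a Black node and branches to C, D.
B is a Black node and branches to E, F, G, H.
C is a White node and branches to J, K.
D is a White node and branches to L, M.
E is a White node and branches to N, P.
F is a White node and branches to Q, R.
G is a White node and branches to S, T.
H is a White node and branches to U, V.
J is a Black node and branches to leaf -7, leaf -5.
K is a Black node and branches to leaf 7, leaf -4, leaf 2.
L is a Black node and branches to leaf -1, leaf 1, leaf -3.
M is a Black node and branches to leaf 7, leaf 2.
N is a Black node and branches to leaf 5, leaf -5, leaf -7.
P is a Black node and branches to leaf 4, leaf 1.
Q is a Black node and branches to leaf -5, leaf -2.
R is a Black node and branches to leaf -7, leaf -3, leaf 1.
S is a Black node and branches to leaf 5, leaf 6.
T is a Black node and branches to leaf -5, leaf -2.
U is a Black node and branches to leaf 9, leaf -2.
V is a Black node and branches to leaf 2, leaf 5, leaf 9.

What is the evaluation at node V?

2

V (Black): min(2, 5, 9) = 2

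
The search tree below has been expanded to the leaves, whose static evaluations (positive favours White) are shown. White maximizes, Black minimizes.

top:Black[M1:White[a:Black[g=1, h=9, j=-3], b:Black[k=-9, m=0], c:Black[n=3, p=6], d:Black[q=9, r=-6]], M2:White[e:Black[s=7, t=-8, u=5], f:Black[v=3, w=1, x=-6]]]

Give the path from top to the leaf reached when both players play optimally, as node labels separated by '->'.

a (Black): min(1, 9, -3) = -3
b (Black): min(-9, 0) = -9
c (Black): min(3, 6) = 3
d (Black): min(9, -6) = -6
M1 (White): max(-3, -9, 3, -6) = 3
e (Black): min(7, -8, 5) = -8
f (Black): min(3, 1, -6) = -6
M2 (White): max(-8, -6) = -6
top (Black): min(3, -6) = -6
At top, Black picks M2 (lowest: -6).
At M2, White picks f (highest: -6).
At f, Black picks x (lowest: -6).
Terminal value -6.

top -> M2 -> f -> x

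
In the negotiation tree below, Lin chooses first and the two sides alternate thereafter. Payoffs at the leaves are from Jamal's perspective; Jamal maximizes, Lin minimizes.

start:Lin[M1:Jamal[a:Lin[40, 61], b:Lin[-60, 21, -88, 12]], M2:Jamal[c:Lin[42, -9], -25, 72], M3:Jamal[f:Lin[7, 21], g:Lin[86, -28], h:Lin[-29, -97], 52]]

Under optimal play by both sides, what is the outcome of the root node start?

40

a (Lin): min(40, 61) = 40
b (Lin): min(-60, 21, -88, 12) = -88
M1 (Jamal): max(40, -88) = 40
c (Lin): min(42, -9) = -9
M2 (Jamal): max(-9, -25, 72) = 72
f (Lin): min(7, 21) = 7
g (Lin): min(86, -28) = -28
h (Lin): min(-29, -97) = -97
M3 (Jamal): max(7, -28, -97, 52) = 52
start (Lin): min(40, 72, 52) = 40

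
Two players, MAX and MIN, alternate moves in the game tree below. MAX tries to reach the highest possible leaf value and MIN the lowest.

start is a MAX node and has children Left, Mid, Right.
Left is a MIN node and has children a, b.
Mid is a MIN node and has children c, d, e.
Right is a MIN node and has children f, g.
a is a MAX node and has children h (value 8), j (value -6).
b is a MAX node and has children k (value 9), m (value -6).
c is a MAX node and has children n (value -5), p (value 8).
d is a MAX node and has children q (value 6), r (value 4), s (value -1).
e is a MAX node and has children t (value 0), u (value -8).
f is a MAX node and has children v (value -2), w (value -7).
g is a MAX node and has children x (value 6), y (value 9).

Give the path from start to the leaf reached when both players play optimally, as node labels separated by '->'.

start -> Left -> a -> h

a (MAX): max(8, -6) = 8
b (MAX): max(9, -6) = 9
Left (MIN): min(8, 9) = 8
c (MAX): max(-5, 8) = 8
d (MAX): max(6, 4, -1) = 6
e (MAX): max(0, -8) = 0
Mid (MIN): min(8, 6, 0) = 0
f (MAX): max(-2, -7) = -2
g (MAX): max(6, 9) = 9
Right (MIN): min(-2, 9) = -2
start (MAX): max(8, 0, -2) = 8
At start, MAX picks Left (highest: 8).
At Left, MIN picks a (lowest: 8).
At a, MAX picks h (highest: 8).
Terminal value 8.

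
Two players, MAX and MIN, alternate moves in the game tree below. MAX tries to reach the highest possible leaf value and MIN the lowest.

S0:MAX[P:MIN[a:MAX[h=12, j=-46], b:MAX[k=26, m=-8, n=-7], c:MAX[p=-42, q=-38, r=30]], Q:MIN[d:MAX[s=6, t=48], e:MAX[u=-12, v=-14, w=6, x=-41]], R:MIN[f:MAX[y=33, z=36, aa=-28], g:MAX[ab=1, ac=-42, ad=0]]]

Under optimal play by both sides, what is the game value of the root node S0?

a (MAX): max(12, -46) = 12
b (MAX): max(26, -8, -7) = 26
c (MAX): max(-42, -38, 30) = 30
P (MIN): min(12, 26, 30) = 12
d (MAX): max(6, 48) = 48
e (MAX): max(-12, -14, 6, -41) = 6
Q (MIN): min(48, 6) = 6
f (MAX): max(33, 36, -28) = 36
g (MAX): max(1, -42, 0) = 1
R (MIN): min(36, 1) = 1
S0 (MAX): max(12, 6, 1) = 12

12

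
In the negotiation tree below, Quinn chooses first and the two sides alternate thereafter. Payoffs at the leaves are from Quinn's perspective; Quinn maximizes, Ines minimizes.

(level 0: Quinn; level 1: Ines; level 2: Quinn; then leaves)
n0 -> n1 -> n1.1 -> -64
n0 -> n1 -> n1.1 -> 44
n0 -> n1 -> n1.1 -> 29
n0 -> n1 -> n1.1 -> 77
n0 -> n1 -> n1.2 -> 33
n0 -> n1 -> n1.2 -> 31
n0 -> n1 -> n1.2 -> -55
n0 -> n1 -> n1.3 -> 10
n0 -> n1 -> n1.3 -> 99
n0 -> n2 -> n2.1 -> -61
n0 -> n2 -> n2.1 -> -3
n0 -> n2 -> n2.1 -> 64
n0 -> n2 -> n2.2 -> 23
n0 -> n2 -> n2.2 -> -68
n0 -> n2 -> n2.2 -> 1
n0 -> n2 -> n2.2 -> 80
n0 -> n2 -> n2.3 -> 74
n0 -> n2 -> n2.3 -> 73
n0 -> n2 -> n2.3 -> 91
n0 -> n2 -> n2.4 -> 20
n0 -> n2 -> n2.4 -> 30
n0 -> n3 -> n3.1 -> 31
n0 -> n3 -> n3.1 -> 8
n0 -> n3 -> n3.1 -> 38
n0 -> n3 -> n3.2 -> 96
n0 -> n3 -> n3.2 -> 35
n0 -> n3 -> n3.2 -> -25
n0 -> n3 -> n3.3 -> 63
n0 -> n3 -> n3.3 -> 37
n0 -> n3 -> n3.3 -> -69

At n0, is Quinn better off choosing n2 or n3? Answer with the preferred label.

n3

n2.1 (Quinn): max(-61, -3, 64) = 64
n2.2 (Quinn): max(23, -68, 1, 80) = 80
n2.3 (Quinn): max(74, 73, 91) = 91
n2.4 (Quinn): max(20, 30) = 30
n2 (Ines): min(64, 80, 91, 30) = 30
n3.1 (Quinn): max(31, 8, 38) = 38
n3.2 (Quinn): max(96, 35, -25) = 96
n3.3 (Quinn): max(63, 37, -69) = 63
n3 (Ines): min(38, 96, 63) = 38
Quinn prefers the higher value; n2=30, n3=38. n3 is better since 38 > 30.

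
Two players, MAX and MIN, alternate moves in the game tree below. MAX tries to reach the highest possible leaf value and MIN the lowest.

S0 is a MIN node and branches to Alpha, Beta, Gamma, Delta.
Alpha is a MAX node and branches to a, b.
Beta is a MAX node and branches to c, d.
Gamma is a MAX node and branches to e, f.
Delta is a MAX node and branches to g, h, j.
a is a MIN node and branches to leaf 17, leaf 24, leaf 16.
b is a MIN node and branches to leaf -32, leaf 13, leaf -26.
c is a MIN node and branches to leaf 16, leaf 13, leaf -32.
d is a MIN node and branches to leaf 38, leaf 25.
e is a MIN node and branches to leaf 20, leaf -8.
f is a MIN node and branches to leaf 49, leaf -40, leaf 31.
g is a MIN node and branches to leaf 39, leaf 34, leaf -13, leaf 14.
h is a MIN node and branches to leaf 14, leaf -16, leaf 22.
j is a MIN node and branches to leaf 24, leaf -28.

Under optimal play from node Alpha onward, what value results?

16

a (MIN): min(17, 24, 16) = 16
b (MIN): min(-32, 13, -26) = -32
Alpha (MAX): max(16, -32) = 16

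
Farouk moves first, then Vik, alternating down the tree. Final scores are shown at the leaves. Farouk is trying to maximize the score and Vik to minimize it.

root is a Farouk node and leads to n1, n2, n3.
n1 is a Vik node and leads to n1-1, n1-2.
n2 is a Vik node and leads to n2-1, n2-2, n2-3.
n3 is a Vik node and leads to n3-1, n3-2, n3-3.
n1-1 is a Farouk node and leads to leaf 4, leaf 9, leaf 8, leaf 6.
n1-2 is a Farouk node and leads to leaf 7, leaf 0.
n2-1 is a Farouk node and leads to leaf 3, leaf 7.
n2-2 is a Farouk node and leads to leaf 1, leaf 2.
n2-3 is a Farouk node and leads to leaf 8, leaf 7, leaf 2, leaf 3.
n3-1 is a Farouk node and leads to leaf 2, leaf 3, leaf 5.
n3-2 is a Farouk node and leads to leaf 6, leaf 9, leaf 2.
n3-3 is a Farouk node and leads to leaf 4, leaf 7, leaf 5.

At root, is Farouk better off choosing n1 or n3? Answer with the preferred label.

n1

n1-1 (Farouk): max(4, 9, 8, 6) = 9
n1-2 (Farouk): max(7, 0) = 7
n1 (Vik): min(9, 7) = 7
n3-1 (Farouk): max(2, 3, 5) = 5
n3-2 (Farouk): max(6, 9, 2) = 9
n3-3 (Farouk): max(4, 7, 5) = 7
n3 (Vik): min(5, 9, 7) = 5
Farouk prefers the higher value; n1=7, n3=5. n1 is better since 7 > 5.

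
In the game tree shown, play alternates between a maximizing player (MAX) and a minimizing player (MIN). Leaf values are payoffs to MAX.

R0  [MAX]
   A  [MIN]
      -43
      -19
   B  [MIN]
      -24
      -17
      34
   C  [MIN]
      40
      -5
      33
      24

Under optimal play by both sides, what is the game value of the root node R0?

-5

A (MIN): min(-43, -19) = -43
B (MIN): min(-24, -17, 34) = -24
C (MIN): min(40, -5, 33, 24) = -5
R0 (MAX): max(-43, -24, -5) = -5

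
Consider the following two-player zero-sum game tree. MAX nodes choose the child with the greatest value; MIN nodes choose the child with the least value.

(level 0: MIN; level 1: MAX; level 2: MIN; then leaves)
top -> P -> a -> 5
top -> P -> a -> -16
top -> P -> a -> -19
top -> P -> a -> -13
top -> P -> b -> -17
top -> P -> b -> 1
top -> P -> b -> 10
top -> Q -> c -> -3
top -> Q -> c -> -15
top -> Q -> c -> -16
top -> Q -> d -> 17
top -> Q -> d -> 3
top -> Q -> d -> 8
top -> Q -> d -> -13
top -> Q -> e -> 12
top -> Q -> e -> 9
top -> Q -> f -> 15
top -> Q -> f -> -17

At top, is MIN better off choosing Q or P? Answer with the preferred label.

c (MIN): min(-3, -15, -16) = -16
d (MIN): min(17, 3, 8, -13) = -13
e (MIN): min(12, 9) = 9
f (MIN): min(15, -17) = -17
Q (MAX): max(-16, -13, 9, -17) = 9
a (MIN): min(5, -16, -19, -13) = -19
b (MIN): min(-17, 1, 10) = -17
P (MAX): max(-19, -17) = -17
MIN prefers the lower value; Q=9, P=-17. P is better since -17 < 9.

P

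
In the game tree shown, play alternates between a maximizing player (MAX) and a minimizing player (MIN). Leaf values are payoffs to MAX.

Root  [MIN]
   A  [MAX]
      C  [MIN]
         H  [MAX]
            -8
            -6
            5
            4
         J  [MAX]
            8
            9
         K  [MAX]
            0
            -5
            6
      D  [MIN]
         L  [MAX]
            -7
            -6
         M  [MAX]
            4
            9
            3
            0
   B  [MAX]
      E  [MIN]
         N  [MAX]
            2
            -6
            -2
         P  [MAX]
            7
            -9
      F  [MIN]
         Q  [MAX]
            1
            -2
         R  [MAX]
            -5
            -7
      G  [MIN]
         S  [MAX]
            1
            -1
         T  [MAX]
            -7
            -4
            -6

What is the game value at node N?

2

N (MAX): max(2, -6, -2) = 2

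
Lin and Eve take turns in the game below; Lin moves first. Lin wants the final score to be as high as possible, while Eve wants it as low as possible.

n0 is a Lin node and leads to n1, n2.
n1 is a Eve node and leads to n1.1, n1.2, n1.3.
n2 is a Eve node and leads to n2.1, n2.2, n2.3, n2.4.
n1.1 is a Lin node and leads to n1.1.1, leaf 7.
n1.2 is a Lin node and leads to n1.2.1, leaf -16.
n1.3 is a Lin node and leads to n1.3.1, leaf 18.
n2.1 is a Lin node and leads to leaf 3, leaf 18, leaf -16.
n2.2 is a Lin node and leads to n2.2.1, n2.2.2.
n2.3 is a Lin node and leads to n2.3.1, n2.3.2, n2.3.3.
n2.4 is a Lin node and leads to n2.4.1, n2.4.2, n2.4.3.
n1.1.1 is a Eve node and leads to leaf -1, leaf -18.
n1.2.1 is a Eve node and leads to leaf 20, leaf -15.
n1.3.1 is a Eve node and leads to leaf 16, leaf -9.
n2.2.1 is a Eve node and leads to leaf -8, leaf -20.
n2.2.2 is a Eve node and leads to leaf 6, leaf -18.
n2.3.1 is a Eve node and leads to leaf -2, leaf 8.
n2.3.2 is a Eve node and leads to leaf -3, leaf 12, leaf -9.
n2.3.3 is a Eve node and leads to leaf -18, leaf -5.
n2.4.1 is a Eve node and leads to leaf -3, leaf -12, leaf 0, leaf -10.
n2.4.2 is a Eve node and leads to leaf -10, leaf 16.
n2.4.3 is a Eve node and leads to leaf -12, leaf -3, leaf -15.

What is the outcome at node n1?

-15

n1.1.1 (Eve): min(-1, -18) = -18
n1.1 (Lin): max(-18, 7) = 7
n1.2.1 (Eve): min(20, -15) = -15
n1.2 (Lin): max(-15, -16) = -15
n1.3.1 (Eve): min(16, -9) = -9
n1.3 (Lin): max(-9, 18) = 18
n1 (Eve): min(7, -15, 18) = -15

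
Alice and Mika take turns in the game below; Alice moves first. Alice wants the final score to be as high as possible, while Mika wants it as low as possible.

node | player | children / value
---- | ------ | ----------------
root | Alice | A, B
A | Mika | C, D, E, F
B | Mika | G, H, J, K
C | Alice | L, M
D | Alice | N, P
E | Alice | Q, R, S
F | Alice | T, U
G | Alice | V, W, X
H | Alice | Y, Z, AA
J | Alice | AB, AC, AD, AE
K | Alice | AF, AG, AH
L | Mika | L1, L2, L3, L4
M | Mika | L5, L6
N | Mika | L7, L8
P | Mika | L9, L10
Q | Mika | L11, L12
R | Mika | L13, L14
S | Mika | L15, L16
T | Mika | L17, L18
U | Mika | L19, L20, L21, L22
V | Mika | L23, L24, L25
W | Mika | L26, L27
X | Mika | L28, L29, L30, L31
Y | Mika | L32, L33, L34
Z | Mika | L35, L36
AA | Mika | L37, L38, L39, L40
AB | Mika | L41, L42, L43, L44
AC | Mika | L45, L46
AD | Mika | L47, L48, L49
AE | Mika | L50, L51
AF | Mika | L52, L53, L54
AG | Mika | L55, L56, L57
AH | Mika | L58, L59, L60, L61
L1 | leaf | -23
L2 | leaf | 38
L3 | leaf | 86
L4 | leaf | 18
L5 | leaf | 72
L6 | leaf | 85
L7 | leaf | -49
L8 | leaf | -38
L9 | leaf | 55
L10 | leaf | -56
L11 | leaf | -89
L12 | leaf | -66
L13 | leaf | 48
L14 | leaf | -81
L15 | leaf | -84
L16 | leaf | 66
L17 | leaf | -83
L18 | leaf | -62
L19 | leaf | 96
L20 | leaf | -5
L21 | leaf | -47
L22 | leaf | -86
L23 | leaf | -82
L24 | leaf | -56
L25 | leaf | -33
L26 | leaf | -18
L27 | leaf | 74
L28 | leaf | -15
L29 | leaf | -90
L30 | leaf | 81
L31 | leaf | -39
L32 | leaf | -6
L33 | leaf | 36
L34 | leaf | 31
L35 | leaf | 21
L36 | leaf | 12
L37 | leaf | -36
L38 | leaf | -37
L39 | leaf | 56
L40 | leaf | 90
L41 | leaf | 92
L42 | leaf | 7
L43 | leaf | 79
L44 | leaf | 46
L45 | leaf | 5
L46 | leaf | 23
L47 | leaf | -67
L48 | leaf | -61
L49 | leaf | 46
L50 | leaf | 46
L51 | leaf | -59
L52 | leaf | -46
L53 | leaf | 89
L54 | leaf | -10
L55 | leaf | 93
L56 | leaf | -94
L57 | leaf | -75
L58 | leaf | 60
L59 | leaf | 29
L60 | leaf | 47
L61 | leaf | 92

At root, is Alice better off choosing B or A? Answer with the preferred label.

B

V (Mika): min(-82, -56, -33) = -82
W (Mika): min(-18, 74) = -18
X (Mika): min(-15, -90, 81, -39) = -90
G (Alice): max(-82, -18, -90) = -18
Y (Mika): min(-6, 36, 31) = -6
Z (Mika): min(21, 12) = 12
AA (Mika): min(-36, -37, 56, 90) = -37
H (Alice): max(-6, 12, -37) = 12
AB (Mika): min(92, 7, 79, 46) = 7
AC (Mika): min(5, 23) = 5
AD (Mika): min(-67, -61, 46) = -67
AE (Mika): min(46, -59) = -59
J (Alice): max(7, 5, -67, -59) = 7
AF (Mika): min(-46, 89, -10) = -46
AG (Mika): min(93, -94, -75) = -94
AH (Mika): min(60, 29, 47, 92) = 29
K (Alice): max(-46, -94, 29) = 29
B (Mika): min(-18, 12, 7, 29) = -18
L (Mika): min(-23, 38, 86, 18) = -23
M (Mika): min(72, 85) = 72
C (Alice): max(-23, 72) = 72
N (Mika): min(-49, -38) = -49
P (Mika): min(55, -56) = -56
D (Alice): max(-49, -56) = -49
Q (Mika): min(-89, -66) = -89
R (Mika): min(48, -81) = -81
S (Mika): min(-84, 66) = -84
E (Alice): max(-89, -81, -84) = -81
T (Mika): min(-83, -62) = -83
U (Mika): min(96, -5, -47, -86) = -86
F (Alice): max(-83, -86) = -83
A (Mika): min(72, -49, -81, -83) = -83
Alice prefers the higher value; B=-18, A=-83. B is better since -18 > -83.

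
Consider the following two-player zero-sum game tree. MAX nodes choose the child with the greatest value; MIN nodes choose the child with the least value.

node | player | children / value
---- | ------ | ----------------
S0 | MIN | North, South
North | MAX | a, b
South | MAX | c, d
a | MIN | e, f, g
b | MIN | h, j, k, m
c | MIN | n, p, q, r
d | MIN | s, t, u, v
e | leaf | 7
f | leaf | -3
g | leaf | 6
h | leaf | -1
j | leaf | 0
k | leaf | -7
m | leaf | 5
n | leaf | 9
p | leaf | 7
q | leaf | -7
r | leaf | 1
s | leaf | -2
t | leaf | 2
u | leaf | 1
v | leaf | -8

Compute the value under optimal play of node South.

-7

c (MIN): min(9, 7, -7, 1) = -7
d (MIN): min(-2, 2, 1, -8) = -8
South (MAX): max(-7, -8) = -7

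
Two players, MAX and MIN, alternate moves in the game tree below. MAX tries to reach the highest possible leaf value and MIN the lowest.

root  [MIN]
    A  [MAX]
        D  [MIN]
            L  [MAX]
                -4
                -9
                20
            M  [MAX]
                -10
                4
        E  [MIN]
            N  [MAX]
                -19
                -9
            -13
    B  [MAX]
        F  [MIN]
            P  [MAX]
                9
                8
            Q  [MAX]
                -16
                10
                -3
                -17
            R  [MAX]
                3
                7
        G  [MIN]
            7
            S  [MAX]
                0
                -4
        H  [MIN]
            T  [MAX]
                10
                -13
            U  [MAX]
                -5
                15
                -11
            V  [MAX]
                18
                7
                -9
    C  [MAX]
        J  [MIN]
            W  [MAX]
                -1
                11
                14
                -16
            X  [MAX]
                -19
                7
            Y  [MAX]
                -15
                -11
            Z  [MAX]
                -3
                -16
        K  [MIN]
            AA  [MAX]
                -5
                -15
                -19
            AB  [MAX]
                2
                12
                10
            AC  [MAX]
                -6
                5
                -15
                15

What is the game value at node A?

4

L (MAX): max(-4, -9, 20) = 20
M (MAX): max(-10, 4) = 4
D (MIN): min(20, 4) = 4
N (MAX): max(-19, -9) = -9
E (MIN): min(-9, -13) = -13
A (MAX): max(4, -13) = 4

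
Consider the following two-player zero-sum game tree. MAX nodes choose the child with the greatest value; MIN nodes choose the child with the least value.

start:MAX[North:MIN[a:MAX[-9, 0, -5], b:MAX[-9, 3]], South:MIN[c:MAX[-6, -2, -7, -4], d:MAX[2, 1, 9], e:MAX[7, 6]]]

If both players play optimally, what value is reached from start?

a (MAX): max(-9, 0, -5) = 0
b (MAX): max(-9, 3) = 3
North (MIN): min(0, 3) = 0
c (MAX): max(-6, -2, -7, -4) = -2
d (MAX): max(2, 1, 9) = 9
e (MAX): max(7, 6) = 7
South (MIN): min(-2, 9, 7) = -2
start (MAX): max(0, -2) = 0

0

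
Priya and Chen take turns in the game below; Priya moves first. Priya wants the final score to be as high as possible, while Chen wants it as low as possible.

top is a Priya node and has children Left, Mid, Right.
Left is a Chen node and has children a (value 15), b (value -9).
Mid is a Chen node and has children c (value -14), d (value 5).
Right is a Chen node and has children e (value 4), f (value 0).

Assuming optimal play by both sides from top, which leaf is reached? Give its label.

f

Left (Chen): min(15, -9) = -9
Mid (Chen): min(-14, 5) = -14
Right (Chen): min(4, 0) = 0
top (Priya): max(-9, -14, 0) = 0
At top, Priya picks Right (highest: 0).
At Right, Chen picks f (lowest: 0).
Terminal value 0.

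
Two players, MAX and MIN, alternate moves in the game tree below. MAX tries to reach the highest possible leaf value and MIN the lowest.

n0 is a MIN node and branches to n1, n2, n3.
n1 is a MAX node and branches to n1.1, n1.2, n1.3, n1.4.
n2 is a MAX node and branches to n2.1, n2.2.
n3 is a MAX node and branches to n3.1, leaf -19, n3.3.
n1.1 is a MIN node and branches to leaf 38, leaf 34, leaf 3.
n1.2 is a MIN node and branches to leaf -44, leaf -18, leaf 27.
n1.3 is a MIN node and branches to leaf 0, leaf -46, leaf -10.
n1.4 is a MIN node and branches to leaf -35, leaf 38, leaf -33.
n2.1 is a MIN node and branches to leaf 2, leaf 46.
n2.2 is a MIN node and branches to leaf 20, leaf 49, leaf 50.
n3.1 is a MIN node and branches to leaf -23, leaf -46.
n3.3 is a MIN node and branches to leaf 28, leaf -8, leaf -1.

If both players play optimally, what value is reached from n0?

-8

n1.1 (MIN): min(38, 34, 3) = 3
n1.2 (MIN): min(-44, -18, 27) = -44
n1.3 (MIN): min(0, -46, -10) = -46
n1.4 (MIN): min(-35, 38, -33) = -35
n1 (MAX): max(3, -44, -46, -35) = 3
n2.1 (MIN): min(2, 46) = 2
n2.2 (MIN): min(20, 49, 50) = 20
n2 (MAX): max(2, 20) = 20
n3.1 (MIN): min(-23, -46) = -46
n3.3 (MIN): min(28, -8, -1) = -8
n3 (MAX): max(-46, -19, -8) = -8
n0 (MIN): min(3, 20, -8) = -8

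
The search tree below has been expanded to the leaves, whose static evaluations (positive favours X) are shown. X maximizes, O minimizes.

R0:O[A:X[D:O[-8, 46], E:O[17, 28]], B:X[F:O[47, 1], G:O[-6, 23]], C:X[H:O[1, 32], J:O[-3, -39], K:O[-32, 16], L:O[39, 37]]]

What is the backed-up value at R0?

1

D (O): min(-8, 46) = -8
E (O): min(17, 28) = 17
A (X): max(-8, 17) = 17
F (O): min(47, 1) = 1
G (O): min(-6, 23) = -6
B (X): max(1, -6) = 1
H (O): min(1, 32) = 1
J (O): min(-3, -39) = -39
K (O): min(-32, 16) = -32
L (O): min(39, 37) = 37
C (X): max(1, -39, -32, 37) = 37
R0 (O): min(17, 1, 37) = 1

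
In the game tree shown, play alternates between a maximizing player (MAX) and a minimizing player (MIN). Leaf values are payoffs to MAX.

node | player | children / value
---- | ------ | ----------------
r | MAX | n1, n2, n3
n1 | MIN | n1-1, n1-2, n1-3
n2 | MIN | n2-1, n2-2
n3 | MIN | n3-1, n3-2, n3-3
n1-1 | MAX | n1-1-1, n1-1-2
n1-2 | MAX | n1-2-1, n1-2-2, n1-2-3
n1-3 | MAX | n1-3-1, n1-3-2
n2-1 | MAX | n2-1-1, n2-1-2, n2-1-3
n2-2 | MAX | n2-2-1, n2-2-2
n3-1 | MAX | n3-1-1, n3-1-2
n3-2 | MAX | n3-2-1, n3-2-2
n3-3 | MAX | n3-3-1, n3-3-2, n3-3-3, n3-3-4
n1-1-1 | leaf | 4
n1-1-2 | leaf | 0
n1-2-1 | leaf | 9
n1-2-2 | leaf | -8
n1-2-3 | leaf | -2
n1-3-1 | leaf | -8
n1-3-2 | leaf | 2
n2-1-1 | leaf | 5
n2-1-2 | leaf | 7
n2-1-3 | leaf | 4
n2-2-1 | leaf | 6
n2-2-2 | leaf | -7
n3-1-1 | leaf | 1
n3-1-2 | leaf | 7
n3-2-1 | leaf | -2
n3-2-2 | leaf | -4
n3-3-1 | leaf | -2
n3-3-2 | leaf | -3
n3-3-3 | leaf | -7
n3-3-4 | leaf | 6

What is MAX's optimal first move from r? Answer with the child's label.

n2

n1-1 (MAX): max(4, 0) = 4
n1-2 (MAX): max(9, -8, -2) = 9
n1-3 (MAX): max(-8, 2) = 2
n1 (MIN): min(4, 9, 2) = 2
n2-1 (MAX): max(5, 7, 4) = 7
n2-2 (MAX): max(6, -7) = 6
n2 (MIN): min(7, 6) = 6
n3-1 (MAX): max(1, 7) = 7
n3-2 (MAX): max(-2, -4) = -2
n3-3 (MAX): max(-2, -3, -7, 6) = 6
n3 (MIN): min(7, -2, 6) = -2
r (MAX): max(2, 6, -2) = 6
MAX at r wants the highest of {n1=2, n2=6, n3=-2}, so chooses n2.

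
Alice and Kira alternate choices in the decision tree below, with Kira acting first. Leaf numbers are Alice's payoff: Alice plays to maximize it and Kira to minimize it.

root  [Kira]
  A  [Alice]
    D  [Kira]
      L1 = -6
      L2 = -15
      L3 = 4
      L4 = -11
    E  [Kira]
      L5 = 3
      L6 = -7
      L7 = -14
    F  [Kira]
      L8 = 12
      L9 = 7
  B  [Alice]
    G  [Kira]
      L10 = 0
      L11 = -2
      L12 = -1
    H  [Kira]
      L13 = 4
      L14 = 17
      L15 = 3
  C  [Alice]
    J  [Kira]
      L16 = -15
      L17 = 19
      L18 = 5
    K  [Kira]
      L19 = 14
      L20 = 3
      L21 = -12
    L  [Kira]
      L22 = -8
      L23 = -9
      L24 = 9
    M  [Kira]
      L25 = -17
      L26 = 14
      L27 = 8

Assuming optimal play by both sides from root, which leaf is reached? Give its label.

L23

D (Kira): min(-6, -15, 4, -11) = -15
E (Kira): min(3, -7, -14) = -14
F (Kira): min(12, 7) = 7
A (Alice): max(-15, -14, 7) = 7
G (Kira): min(0, -2, -1) = -2
H (Kira): min(4, 17, 3) = 3
B (Alice): max(-2, 3) = 3
J (Kira): min(-15, 19, 5) = -15
K (Kira): min(14, 3, -12) = -12
L (Kira): min(-8, -9, 9) = -9
M (Kira): min(-17, 14, 8) = -17
C (Alice): max(-15, -12, -9, -17) = -9
root (Kira): min(7, 3, -9) = -9
At root, Kira picks C (lowest: -9).
At C, Alice picks L (highest: -9).
At L, Kira picks L23 (lowest: -9).
Terminal value -9.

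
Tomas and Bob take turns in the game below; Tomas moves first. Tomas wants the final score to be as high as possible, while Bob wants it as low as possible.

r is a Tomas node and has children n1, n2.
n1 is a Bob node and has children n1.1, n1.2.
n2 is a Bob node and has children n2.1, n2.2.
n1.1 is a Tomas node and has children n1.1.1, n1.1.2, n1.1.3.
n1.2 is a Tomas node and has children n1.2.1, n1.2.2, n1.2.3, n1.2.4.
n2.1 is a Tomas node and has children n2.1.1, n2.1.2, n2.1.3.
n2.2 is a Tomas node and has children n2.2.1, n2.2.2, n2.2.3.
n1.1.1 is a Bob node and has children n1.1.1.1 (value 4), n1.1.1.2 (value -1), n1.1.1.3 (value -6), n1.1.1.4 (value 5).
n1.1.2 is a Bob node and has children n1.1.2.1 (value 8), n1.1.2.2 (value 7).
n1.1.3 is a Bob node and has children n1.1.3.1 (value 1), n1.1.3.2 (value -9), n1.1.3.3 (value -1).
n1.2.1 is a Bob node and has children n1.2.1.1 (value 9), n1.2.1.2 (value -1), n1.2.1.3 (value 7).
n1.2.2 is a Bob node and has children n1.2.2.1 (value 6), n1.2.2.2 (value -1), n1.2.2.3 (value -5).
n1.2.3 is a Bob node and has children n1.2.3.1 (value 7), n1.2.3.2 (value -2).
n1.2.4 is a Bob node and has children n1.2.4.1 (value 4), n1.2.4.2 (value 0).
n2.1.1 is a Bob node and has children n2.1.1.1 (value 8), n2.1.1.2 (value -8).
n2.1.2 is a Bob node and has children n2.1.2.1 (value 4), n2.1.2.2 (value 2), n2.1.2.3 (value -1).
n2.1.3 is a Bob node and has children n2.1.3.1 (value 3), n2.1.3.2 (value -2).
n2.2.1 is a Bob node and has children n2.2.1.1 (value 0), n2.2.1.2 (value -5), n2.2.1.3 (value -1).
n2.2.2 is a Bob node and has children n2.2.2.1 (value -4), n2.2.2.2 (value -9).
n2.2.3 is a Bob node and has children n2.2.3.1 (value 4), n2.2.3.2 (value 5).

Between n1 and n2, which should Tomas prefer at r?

n1

n1.1.1 (Bob): min(4, -1, -6, 5) = -6
n1.1.2 (Bob): min(8, 7) = 7
n1.1.3 (Bob): min(1, -9, -1) = -9
n1.1 (Tomas): max(-6, 7, -9) = 7
n1.2.1 (Bob): min(9, -1, 7) = -1
n1.2.2 (Bob): min(6, -1, -5) = -5
n1.2.3 (Bob): min(7, -2) = -2
n1.2.4 (Bob): min(4, 0) = 0
n1.2 (Tomas): max(-1, -5, -2, 0) = 0
n1 (Bob): min(7, 0) = 0
n2.1.1 (Bob): min(8, -8) = -8
n2.1.2 (Bob): min(4, 2, -1) = -1
n2.1.3 (Bob): min(3, -2) = -2
n2.1 (Tomas): max(-8, -1, -2) = -1
n2.2.1 (Bob): min(0, -5, -1) = -5
n2.2.2 (Bob): min(-4, -9) = -9
n2.2.3 (Bob): min(4, 5) = 4
n2.2 (Tomas): max(-5, -9, 4) = 4
n2 (Bob): min(-1, 4) = -1
Tomas prefers the higher value; n1=0, n2=-1. n1 is better since 0 > -1.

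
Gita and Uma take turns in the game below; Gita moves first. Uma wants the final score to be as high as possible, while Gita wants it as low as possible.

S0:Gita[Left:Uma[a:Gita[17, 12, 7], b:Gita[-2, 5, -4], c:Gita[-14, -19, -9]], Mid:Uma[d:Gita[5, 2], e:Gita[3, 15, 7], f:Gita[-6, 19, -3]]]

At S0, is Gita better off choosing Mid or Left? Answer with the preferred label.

Mid

d (Gita): min(5, 2) = 2
e (Gita): min(3, 15, 7) = 3
f (Gita): min(-6, 19, -3) = -6
Mid (Uma): max(2, 3, -6) = 3
a (Gita): min(17, 12, 7) = 7
b (Gita): min(-2, 5, -4) = -4
c (Gita): min(-14, -19, -9) = -19
Left (Uma): max(7, -4, -19) = 7
Gita prefers the lower value; Mid=3, Left=7. Mid is better since 3 < 7.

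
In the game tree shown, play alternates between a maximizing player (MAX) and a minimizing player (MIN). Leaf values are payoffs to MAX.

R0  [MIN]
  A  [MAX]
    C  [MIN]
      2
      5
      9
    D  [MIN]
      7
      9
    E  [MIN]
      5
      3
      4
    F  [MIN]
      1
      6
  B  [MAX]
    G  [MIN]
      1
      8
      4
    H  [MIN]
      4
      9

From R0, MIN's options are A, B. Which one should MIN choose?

B

C (MIN): min(2, 5, 9) = 2
D (MIN): min(7, 9) = 7
E (MIN): min(5, 3, 4) = 3
F (MIN): min(1, 6) = 1
A (MAX): max(2, 7, 3, 1) = 7
G (MIN): min(1, 8, 4) = 1
H (MIN): min(4, 9) = 4
B (MAX): max(1, 4) = 4
R0 (MIN): min(7, 4) = 4
MIN at R0 wants the lowest of {A=7, B=4}, so chooses B.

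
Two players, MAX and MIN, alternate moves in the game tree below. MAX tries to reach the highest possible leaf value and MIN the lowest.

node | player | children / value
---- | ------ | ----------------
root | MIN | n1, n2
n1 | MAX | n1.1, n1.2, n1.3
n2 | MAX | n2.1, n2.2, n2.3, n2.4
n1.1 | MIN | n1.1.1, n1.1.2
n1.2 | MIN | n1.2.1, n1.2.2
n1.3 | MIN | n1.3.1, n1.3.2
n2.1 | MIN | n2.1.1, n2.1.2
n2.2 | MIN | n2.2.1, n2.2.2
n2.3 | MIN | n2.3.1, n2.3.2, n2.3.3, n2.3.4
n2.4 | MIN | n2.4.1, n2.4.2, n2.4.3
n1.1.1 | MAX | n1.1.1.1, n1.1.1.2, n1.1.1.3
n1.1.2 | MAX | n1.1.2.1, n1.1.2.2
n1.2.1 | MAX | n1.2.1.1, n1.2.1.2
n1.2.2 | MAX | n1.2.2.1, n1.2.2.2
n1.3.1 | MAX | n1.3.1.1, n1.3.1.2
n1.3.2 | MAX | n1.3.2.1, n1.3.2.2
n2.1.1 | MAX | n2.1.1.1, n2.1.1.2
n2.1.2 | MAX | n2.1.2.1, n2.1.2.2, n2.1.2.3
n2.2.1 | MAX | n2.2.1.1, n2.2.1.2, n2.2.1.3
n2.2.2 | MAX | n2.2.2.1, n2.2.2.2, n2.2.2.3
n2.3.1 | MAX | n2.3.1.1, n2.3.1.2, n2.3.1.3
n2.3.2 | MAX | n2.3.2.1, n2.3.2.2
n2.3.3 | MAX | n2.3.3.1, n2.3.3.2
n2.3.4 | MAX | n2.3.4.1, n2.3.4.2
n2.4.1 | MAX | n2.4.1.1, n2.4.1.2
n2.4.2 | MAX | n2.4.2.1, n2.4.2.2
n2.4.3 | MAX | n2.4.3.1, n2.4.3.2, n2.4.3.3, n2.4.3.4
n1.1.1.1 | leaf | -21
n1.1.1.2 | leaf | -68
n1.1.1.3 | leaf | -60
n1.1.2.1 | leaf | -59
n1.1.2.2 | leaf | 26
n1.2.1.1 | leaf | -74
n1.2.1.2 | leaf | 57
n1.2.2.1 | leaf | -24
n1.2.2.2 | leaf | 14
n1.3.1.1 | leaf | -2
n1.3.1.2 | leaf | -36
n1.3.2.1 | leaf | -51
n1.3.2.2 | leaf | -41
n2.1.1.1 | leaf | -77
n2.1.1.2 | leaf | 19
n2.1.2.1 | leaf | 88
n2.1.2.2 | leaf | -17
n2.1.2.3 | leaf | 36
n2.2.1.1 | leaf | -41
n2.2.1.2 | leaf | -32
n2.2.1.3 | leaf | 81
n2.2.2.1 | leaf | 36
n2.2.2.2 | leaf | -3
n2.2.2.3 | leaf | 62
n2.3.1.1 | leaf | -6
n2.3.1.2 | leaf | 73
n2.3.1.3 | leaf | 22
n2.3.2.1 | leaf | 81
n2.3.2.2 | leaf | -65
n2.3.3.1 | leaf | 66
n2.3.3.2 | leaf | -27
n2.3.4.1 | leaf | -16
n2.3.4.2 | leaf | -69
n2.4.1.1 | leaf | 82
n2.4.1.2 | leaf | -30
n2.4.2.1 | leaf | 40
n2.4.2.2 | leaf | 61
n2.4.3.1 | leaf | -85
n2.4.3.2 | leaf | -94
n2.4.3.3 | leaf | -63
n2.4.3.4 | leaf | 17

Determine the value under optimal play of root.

n1.1.1 (MAX): max(-21, -68, -60) = -21
n1.1.2 (MAX): max(-59, 26) = 26
n1.1 (MIN): min(-21, 26) = -21
n1.2.1 (MAX): max(-74, 57) = 57
n1.2.2 (MAX): max(-24, 14) = 14
n1.2 (MIN): min(57, 14) = 14
n1.3.1 (MAX): max(-2, -36) = -2
n1.3.2 (MAX): max(-51, -41) = -41
n1.3 (MIN): min(-2, -41) = -41
n1 (MAX): max(-21, 14, -41) = 14
n2.1.1 (MAX): max(-77, 19) = 19
n2.1.2 (MAX): max(88, -17, 36) = 88
n2.1 (MIN): min(19, 88) = 19
n2.2.1 (MAX): max(-41, -32, 81) = 81
n2.2.2 (MAX): max(36, -3, 62) = 62
n2.2 (MIN): min(81, 62) = 62
n2.3.1 (MAX): max(-6, 73, 22) = 73
n2.3.2 (MAX): max(81, -65) = 81
n2.3.3 (MAX): max(66, -27) = 66
n2.3.4 (MAX): max(-16, -69) = -16
n2.3 (MIN): min(73, 81, 66, -16) = -16
n2.4.1 (MAX): max(82, -30) = 82
n2.4.2 (MAX): max(40, 61) = 61
n2.4.3 (MAX): max(-85, -94, -63, 17) = 17
n2.4 (MIN): min(82, 61, 17) = 17
n2 (MAX): max(19, 62, -16, 17) = 62
root (MIN): min(14, 62) = 14

14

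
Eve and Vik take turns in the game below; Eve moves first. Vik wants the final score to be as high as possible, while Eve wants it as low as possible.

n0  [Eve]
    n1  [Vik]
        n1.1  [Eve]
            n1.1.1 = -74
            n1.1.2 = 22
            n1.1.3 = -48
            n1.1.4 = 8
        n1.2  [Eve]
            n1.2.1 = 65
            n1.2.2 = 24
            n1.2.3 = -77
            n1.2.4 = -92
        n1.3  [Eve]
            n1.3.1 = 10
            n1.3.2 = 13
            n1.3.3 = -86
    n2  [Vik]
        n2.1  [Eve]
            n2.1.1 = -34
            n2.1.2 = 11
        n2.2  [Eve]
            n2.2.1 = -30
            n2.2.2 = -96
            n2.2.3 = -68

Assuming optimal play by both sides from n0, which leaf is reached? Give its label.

n1.1 (Eve): min(-74, 22, -48, 8) = -74
n1.2 (Eve): min(65, 24, -77, -92) = -92
n1.3 (Eve): min(10, 13, -86) = -86
n1 (Vik): max(-74, -92, -86) = -74
n2.1 (Eve): min(-34, 11) = -34
n2.2 (Eve): min(-30, -96, -68) = -96
n2 (Vik): max(-34, -96) = -34
n0 (Eve): min(-74, -34) = -74
At n0, Eve picks n1 (lowest: -74).
At n1, Vik picks n1.1 (highest: -74).
At n1.1, Eve picks n1.1.1 (lowest: -74).
Terminal value -74.

n1.1.1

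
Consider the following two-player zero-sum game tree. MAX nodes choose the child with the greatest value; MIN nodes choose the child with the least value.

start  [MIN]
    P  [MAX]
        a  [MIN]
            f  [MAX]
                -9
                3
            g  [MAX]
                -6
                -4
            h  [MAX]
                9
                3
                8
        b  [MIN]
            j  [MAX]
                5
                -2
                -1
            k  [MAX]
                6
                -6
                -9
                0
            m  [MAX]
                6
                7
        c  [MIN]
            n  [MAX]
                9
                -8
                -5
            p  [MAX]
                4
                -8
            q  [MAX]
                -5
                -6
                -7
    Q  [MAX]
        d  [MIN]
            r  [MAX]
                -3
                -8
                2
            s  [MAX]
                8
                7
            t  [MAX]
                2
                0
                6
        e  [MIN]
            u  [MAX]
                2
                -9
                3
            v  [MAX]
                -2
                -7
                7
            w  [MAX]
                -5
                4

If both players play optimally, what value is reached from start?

f (MAX): max(-9, 3) = 3
g (MAX): max(-6, -4) = -4
h (MAX): max(9, 3, 8) = 9
a (MIN): min(3, -4, 9) = -4
j (MAX): max(5, -2, -1) = 5
k (MAX): max(6, -6, -9, 0) = 6
m (MAX): max(6, 7) = 7
b (MIN): min(5, 6, 7) = 5
n (MAX): max(9, -8, -5) = 9
p (MAX): max(4, -8) = 4
q (MAX): max(-5, -6, -7) = -5
c (MIN): min(9, 4, -5) = -5
P (MAX): max(-4, 5, -5) = 5
r (MAX): max(-3, -8, 2) = 2
s (MAX): max(8, 7) = 8
t (MAX): max(2, 0, 6) = 6
d (MIN): min(2, 8, 6) = 2
u (MAX): max(2, -9, 3) = 3
v (MAX): max(-2, -7, 7) = 7
w (MAX): max(-5, 4) = 4
e (MIN): min(3, 7, 4) = 3
Q (MAX): max(2, 3) = 3
start (MIN): min(5, 3) = 3

3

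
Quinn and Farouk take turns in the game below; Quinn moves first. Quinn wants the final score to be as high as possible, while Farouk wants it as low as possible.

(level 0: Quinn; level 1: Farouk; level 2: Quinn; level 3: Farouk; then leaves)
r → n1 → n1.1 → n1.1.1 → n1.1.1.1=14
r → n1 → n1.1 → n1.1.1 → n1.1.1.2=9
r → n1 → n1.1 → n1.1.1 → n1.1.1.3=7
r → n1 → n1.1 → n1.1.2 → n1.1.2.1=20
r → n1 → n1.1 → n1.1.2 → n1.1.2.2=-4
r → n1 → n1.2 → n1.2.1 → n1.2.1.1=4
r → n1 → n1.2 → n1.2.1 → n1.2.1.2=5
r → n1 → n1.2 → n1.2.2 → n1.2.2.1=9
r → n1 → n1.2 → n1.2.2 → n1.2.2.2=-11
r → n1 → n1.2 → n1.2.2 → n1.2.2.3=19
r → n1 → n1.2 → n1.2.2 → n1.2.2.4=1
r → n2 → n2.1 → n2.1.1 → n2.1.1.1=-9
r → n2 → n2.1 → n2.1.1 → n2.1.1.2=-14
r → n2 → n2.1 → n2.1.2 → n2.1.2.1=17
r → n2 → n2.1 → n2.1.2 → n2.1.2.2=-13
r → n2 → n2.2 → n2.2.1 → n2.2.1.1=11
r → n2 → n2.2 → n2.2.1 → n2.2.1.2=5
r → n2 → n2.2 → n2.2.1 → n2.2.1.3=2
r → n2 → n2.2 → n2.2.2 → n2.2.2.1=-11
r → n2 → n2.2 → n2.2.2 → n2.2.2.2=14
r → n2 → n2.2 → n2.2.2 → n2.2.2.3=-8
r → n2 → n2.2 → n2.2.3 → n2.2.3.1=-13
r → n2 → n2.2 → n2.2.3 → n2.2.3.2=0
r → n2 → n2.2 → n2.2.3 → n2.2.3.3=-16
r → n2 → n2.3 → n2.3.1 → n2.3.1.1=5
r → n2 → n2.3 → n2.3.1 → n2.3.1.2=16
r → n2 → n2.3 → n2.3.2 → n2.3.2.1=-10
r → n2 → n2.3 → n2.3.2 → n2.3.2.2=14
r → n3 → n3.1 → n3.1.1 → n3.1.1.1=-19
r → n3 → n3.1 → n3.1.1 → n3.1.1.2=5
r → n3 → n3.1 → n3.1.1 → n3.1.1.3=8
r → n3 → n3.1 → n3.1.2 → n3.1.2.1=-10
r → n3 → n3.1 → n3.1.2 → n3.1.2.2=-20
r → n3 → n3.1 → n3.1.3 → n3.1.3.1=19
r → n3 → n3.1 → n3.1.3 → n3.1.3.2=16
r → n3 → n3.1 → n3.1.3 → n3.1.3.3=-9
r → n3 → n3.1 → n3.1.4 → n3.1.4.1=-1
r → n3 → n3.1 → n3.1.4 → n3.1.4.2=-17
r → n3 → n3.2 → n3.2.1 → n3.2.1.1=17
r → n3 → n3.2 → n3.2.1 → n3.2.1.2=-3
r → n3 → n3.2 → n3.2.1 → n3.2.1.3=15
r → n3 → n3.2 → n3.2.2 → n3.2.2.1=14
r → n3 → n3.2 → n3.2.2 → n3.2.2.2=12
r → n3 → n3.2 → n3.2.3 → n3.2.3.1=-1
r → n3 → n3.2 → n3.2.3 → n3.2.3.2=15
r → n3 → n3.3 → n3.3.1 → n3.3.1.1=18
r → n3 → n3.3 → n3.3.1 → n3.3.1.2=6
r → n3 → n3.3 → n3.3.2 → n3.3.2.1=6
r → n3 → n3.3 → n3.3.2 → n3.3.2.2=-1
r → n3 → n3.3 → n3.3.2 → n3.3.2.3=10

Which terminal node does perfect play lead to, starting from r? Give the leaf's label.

n1.2.1.1

n1.1.1 (Farouk): min(14, 9, 7) = 7
n1.1.2 (Farouk): min(20, -4) = -4
n1.1 (Quinn): max(7, -4) = 7
n1.2.1 (Farouk): min(4, 5) = 4
n1.2.2 (Farouk): min(9, -11, 19, 1) = -11
n1.2 (Quinn): max(4, -11) = 4
n1 (Farouk): min(7, 4) = 4
n2.1.1 (Farouk): min(-9, -14) = -14
n2.1.2 (Farouk): min(17, -13) = -13
n2.1 (Quinn): max(-14, -13) = -13
n2.2.1 (Farouk): min(11, 5, 2) = 2
n2.2.2 (Farouk): min(-11, 14, -8) = -11
n2.2.3 (Farouk): min(-13, 0, -16) = -16
n2.2 (Quinn): max(2, -11, -16) = 2
n2.3.1 (Farouk): min(5, 16) = 5
n2.3.2 (Farouk): min(-10, 14) = -10
n2.3 (Quinn): max(5, -10) = 5
n2 (Farouk): min(-13, 2, 5) = -13
n3.1.1 (Farouk): min(-19, 5, 8) = -19
n3.1.2 (Farouk): min(-10, -20) = -20
n3.1.3 (Farouk): min(19, 16, -9) = -9
n3.1.4 (Farouk): min(-1, -17) = -17
n3.1 (Quinn): max(-19, -20, -9, -17) = -9
n3.2.1 (Farouk): min(17, -3, 15) = -3
n3.2.2 (Farouk): min(14, 12) = 12
n3.2.3 (Farouk): min(-1, 15) = -1
n3.2 (Quinn): max(-3, 12, -1) = 12
n3.3.1 (Farouk): min(18, 6) = 6
n3.3.2 (Farouk): min(6, -1, 10) = -1
n3.3 (Quinn): max(6, -1) = 6
n3 (Farouk): min(-9, 12, 6) = -9
r (Quinn): max(4, -13, -9) = 4
At r, Quinn picks n1 (highest: 4).
At n1, Farouk picks n1.2 (lowest: 4).
At n1.2, Quinn picks n1.2.1 (highest: 4).
At n1.2.1, Farouk picks n1.2.1.1 (lowest: 4).
Terminal value 4.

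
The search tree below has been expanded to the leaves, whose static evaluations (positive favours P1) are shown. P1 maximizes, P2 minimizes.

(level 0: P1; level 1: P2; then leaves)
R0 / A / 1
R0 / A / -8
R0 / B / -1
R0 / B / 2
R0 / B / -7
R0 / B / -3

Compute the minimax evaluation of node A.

A (P2): min(1, -8) = -8

-8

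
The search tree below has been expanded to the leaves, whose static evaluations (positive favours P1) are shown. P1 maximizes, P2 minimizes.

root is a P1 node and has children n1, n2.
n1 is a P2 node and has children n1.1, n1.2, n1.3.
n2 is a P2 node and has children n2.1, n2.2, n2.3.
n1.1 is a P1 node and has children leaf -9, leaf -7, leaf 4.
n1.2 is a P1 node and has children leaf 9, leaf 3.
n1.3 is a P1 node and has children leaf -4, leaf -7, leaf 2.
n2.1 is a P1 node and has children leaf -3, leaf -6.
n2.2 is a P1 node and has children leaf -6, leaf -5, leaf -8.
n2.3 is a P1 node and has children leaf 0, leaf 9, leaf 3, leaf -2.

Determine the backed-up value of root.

n1.1 (P1): max(-9, -7, 4) = 4
n1.2 (P1): max(9, 3) = 9
n1.3 (P1): max(-4, -7, 2) = 2
n1 (P2): min(4, 9, 2) = 2
n2.1 (P1): max(-3, -6) = -3
n2.2 (P1): max(-6, -5, -8) = -5
n2.3 (P1): max(0, 9, 3, -2) = 9
n2 (P2): min(-3, -5, 9) = -5
root (P1): max(2, -5) = 2

2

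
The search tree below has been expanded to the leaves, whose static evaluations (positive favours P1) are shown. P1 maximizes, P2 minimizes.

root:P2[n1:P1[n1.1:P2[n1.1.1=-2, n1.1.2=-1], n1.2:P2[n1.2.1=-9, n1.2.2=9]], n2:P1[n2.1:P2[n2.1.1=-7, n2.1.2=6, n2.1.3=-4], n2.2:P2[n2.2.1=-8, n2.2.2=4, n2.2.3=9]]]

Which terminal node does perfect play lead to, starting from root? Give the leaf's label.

n2.1.1

n1.1 (P2): min(-2, -1) = -2
n1.2 (P2): min(-9, 9) = -9
n1 (P1): max(-2, -9) = -2
n2.1 (P2): min(-7, 6, -4) = -7
n2.2 (P2): min(-8, 4, 9) = -8
n2 (P1): max(-7, -8) = -7
root (P2): min(-2, -7) = -7
At root, P2 picks n2 (lowest: -7).
At n2, P1 picks n2.1 (highest: -7).
At n2.1, P2 picks n2.1.1 (lowest: -7).
Terminal value -7.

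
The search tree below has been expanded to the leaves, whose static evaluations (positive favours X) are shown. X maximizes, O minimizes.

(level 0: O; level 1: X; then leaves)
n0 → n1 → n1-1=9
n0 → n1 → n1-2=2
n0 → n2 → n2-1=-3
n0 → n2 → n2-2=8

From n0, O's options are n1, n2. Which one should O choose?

n1 (X): max(9, 2) = 9
n2 (X): max(-3, 8) = 8
n0 (O): min(9, 8) = 8
O at n0 wants the lowest of {n1=9, n2=8}, so chooses n2.

n2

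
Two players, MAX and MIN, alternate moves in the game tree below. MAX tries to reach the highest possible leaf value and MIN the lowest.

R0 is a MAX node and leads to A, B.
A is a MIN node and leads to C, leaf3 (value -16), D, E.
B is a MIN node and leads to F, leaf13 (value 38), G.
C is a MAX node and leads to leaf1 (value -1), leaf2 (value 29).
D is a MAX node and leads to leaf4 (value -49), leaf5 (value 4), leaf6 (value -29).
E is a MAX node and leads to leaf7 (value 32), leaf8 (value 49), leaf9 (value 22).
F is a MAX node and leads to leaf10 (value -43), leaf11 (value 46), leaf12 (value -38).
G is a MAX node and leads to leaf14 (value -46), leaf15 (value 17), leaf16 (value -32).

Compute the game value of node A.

C (MAX): max(-1, 29) = 29
D (MAX): max(-49, 4, -29) = 4
E (MAX): max(32, 49, 22) = 49
A (MIN): min(29, -16, 4, 49) = -16

-16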